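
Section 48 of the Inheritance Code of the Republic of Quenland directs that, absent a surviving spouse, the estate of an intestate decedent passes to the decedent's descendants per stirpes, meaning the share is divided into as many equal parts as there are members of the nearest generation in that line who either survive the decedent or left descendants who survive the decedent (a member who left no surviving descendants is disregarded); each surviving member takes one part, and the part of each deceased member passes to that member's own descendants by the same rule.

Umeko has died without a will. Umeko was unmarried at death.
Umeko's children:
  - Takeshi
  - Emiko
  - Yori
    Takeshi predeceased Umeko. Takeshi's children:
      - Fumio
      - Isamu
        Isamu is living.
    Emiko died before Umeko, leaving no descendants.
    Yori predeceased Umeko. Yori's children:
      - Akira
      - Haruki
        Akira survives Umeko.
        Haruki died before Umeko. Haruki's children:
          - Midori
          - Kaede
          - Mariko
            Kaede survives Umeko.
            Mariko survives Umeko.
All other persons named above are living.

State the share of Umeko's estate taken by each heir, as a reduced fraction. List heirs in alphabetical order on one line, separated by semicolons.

Akira 1/4; Fumio 1/4; Isamu 1/4; Kaede 1/12; Mariko 1/12; Midori 1/12

There is no surviving spouse, so the entire estate passes to Umeko's descendants per stirpes.
Emiko left no surviving issue, so that branch lapses and is disregarded.
The estate is divided into 2 equal shares of 1/2 among Takeshi, Yori.
Takeshi predeceased; the 1/2 allotted to Takeshi's branch passes to Takeshi's issue by representation.
The 1/2 is divided into 2 equal shares of 1/4 among Fumio, Isamu.
Fumio is living and takes 1/4.
Isamu is living and takes 1/4.
Yori predeceased; the 1/2 allotted to Yori's branch passes to Yori's issue by representation.
The 1/2 is divided into 2 equal shares of 1/4 among Akira, Haruki.
Akira is living and takes 1/4.
Haruki predeceased; the 1/4 allotted to Haruki's branch passes to Haruki's issue by representation.
The 1/4 is divided into 3 equal shares of 1/12 among Midori, Kaede, Mariko.
Midori is living and takes 1/12.
Kaede is living and takes 1/12.
Mariko is living and takes 1/12.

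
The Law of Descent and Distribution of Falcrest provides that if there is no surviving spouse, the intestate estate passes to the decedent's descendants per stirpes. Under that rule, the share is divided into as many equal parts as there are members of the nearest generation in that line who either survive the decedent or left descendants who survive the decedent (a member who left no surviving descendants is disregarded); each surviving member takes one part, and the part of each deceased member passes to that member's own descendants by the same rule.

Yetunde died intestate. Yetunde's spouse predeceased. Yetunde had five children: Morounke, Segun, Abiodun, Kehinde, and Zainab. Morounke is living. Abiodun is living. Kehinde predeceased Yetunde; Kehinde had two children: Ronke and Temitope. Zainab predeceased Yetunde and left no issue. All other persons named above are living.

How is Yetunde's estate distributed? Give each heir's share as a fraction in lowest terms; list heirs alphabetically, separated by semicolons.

There is no surviving spouse, so the entire estate passes to Yetunde's descendants per stirpes.
Zainab left no surviving issue, so that branch lapses and is disregarded.
The estate is divided into 4 equal shares of 1/4 among Morounke, Segun, Abiodun, Kehinde.
Morounke is living and takes 1/4.
Segun is living and takes 1/4.
Abiodun is living and takes 1/4.
Kehinde predeceased; the 1/4 allotted to Kehinde's branch passes to Kehinde's issue by representation.
The 1/4 is divided into 2 equal shares of 1/8 among Ronke, Temitope.
Ronke is living and takes 1/8.
Temitope is living and takes 1/8.

Abiodun 1/4; Morounke 1/4; Ronke 1/8; Segun 1/4; Temitope 1/8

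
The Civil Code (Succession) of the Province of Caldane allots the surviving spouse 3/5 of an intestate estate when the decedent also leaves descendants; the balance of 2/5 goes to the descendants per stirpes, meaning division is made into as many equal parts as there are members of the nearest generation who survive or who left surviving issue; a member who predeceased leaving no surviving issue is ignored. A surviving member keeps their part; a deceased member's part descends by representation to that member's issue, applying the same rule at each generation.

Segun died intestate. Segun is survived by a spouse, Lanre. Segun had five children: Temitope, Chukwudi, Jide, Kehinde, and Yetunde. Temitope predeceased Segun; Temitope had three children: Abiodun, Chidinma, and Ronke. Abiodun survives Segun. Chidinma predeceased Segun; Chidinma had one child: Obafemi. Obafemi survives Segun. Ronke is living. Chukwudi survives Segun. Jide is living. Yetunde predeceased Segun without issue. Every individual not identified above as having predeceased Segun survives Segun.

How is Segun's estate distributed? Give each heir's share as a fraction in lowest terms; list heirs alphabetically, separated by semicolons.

Abiodun 1/30; Chukwudi 1/10; Jide 1/10; Kehinde 1/10; Lanre 3/5; Obafemi 1/30; Ronke 1/30

Lanre, as surviving spouse, takes 3/5.
The remaining 2/5 passes to Segun's descendants per stirpes.
Yetunde left no surviving issue, so that branch lapses and is disregarded.
The 2/5 is divided into 4 equal shares of 1/10 among Temitope, Chukwudi, Jide, Kehinde.
Temitope predeceased; the 1/10 allotted to Temitope's branch passes to Temitope's issue by representation.
The 1/10 is divided into 3 equal shares of 1/30 among Abiodun, Chidinma, Ronke.
Abiodun is living and takes 1/30.
Chidinma predeceased; the 1/30 allotted to Chidinma's branch passes to Chidinma's issue by representation.
Obafemi is the sole taker at this level and receives the full 1/30.
Ronke is living and takes 1/30.
Chukwudi is living and takes 1/10.
Jide is living and takes 1/10.
Kehinde is living and takes 1/10.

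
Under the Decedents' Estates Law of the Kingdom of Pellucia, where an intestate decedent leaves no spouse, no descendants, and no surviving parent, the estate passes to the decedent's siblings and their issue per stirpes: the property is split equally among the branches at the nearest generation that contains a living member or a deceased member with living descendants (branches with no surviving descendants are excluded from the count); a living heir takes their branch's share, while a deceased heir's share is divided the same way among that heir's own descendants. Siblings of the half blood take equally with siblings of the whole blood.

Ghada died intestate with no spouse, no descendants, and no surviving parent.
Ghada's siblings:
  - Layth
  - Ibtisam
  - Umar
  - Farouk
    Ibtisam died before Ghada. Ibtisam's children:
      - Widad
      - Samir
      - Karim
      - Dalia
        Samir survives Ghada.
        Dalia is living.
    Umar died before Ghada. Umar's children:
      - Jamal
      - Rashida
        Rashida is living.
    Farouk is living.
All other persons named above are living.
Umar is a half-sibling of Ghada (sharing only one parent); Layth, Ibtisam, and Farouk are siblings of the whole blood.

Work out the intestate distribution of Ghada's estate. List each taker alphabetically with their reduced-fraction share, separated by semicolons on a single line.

Dalia 1/16; Farouk 1/4; Jamal 1/8; Karim 1/16; Layth 1/4; Rashida 1/8; Samir 1/16; Widad 1/16

No spouse, descendants, or parent survives, so the estate passes to Ghada's siblings per stirpes.
Half-blood and whole-blood siblings take equally under the stated rule.
The estate is divided into 4 equal shares of 1/4 among Layth, Ibtisam, Umar, Farouk.
Layth is living and takes 1/4.
Ibtisam predeceased; the 1/4 allotted to Ibtisam's branch passes to Ibtisam's issue by representation.
The 1/4 is divided into 4 equal shares of 1/16 among Widad, Samir, Karim, Dalia.
Widad is living and takes 1/16.
Samir is living and takes 1/16.
Karim is living and takes 1/16.
Dalia is living and takes 1/16.
Umar predeceased; the 1/4 allotted to Umar's branch passes to Umar's issue by representation.
The 1/4 is divided into 2 equal shares of 1/8 among Jamal, Rashida.
Jamal is living and takes 1/8.
Rashida is living and takes 1/8.
Farouk is living and takes 1/4.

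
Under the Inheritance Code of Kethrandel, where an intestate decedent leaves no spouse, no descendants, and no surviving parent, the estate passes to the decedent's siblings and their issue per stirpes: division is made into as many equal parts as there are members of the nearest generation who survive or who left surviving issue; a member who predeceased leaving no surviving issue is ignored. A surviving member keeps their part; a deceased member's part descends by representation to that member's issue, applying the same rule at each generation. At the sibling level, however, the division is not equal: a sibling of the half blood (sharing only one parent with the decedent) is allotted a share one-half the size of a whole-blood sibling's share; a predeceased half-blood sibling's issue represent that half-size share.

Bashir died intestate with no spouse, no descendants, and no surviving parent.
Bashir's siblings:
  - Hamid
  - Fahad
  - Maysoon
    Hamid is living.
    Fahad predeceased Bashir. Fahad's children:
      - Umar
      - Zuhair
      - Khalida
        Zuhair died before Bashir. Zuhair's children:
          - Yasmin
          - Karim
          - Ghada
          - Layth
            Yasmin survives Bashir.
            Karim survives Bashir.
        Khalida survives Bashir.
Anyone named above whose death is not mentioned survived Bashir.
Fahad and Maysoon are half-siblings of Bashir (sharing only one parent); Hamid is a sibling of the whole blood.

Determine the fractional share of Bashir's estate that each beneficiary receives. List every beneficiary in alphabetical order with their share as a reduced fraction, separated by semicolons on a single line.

Ghada 1/48; Hamid 1/2; Karim 1/48; Khalida 1/12; Layth 1/48; Maysoon 1/4; Umar 1/12; Yasmin 1/48

No spouse, descendants, or parent survives, so the estate passes to Bashir's siblings per stirpes.
Half-blood siblings count for one-half the weight of whole-blood siblings at the initial division.
Dividing 1 in proportion to weights (total weight 2): Hamid (weight 1) → 1/2; Fahad (weight 1/2) → 1/4; Maysoon (weight 1/2) → 1/4.
Hamid is living and takes 1/2.
Fahad predeceased; the 1/4 allotted to Fahad's branch passes to Fahad's issue by representation.
The 1/4 is divided into 3 equal shares of 1/12 among Umar, Zuhair, Khalida.
Umar is living and takes 1/12.
Zuhair predeceased; the 1/12 allotted to Zuhair's branch passes to Zuhair's issue by representation.
The 1/12 is divided into 4 equal shares of 1/48 among Yasmin, Karim, Ghada, Layth.
Yasmin is living and takes 1/48.
Karim is living and takes 1/48.
Ghada is living and takes 1/48.
Layth is living and takes 1/48.
Khalida is living and takes 1/12.
Maysoon is living and takes 1/4.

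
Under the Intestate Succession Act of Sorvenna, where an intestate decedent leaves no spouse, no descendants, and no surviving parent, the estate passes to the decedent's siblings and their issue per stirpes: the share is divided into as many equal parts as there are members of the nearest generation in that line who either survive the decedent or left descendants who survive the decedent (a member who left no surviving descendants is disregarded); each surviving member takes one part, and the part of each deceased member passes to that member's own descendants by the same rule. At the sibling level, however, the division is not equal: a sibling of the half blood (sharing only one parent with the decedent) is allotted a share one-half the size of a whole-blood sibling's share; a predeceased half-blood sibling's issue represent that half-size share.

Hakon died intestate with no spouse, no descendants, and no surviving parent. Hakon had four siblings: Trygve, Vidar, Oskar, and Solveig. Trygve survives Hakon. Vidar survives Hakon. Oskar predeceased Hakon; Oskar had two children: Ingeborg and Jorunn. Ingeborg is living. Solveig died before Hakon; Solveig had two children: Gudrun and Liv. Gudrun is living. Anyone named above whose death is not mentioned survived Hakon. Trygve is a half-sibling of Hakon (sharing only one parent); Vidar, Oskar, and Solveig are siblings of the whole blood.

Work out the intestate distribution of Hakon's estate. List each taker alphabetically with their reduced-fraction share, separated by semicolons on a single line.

No spouse, descendants, or parent survives, so the estate passes to Hakon's siblings per stirpes.
Half-blood siblings count for one-half the weight of whole-blood siblings at the initial division.
Dividing 1 in proportion to weights (total weight 7/2): Trygve (weight 1/2) → 1/7; Vidar (weight 1) → 2/7; Oskar (weight 1) → 2/7; Solveig (weight 1) → 2/7.
Trygve is living and takes 1/7.
Vidar is living and takes 2/7.
Oskar predeceased; the 2/7 allotted to Oskar's branch passes to Oskar's issue by representation.
The 2/7 is divided into 2 equal shares of 1/7 among Ingeborg, Jorunn.
Ingeborg is living and takes 1/7.
Jorunn is living and takes 1/7.
Solveig predeceased; the 2/7 allotted to Solveig's branch passes to Solveig's issue by representation.
The 2/7 is divided into 2 equal shares of 1/7 among Gudrun, Liv.
Gudrun is living and takes 1/7.
Liv is living and takes 1/7.

Gudrun 1/7; Ingeborg 1/7; Jorunn 1/7; Liv 1/7; Trygve 1/7; Vidar 2/7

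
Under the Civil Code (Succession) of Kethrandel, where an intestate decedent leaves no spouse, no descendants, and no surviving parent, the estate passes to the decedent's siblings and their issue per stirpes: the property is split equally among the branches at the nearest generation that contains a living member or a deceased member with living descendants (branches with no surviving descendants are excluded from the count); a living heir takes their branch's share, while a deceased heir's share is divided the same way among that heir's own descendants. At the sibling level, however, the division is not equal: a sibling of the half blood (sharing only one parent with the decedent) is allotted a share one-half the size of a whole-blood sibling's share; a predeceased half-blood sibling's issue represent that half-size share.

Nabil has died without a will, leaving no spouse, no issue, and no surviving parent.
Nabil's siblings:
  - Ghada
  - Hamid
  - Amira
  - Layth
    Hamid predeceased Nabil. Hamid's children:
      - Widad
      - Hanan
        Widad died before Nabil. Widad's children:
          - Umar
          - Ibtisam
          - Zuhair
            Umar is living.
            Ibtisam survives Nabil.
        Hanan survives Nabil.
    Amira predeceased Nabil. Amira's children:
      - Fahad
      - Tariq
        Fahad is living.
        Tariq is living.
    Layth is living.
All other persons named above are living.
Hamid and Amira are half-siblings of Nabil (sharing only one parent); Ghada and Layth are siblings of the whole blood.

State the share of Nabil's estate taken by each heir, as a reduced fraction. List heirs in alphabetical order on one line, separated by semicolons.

No spouse, descendants, or parent survives, so the estate passes to Nabil's siblings per stirpes.
Half-blood siblings count for one-half the weight of whole-blood siblings at the initial division.
Dividing 1 in proportion to weights (total weight 3): Ghada (weight 1) → 1/3; Hamid (weight 1/2) → 1/6; Amira (weight 1/2) → 1/6; Layth (weight 1) → 1/3.
Ghada is living and takes 1/3.
Hamid predeceased; the 1/6 allotted to Hamid's branch passes to Hamid's issue by representation.
The 1/6 is divided into 2 equal shares of 1/12 among Widad, Hanan.
Widad predeceased; the 1/12 allotted to Widad's branch passes to Widad's issue by representation.
The 1/12 is divided into 3 equal shares of 1/36 among Umar, Ibtisam, Zuhair.
Umar is living and takes 1/36.
Ibtisam is living and takes 1/36.
Zuhair is living and takes 1/36.
Hanan is living and takes 1/12.
Amira predeceased; the 1/6 allotted to Amira's branch passes to Amira's issue by representation.
The 1/6 is divided into 2 equal shares of 1/12 among Fahad, Tariq.
Fahad is living and takes 1/12.
Tariq is living and takes 1/12.
Layth is living and takes 1/3.

Fahad 1/12; Ghada 1/3; Hanan 1/12; Ibtisam 1/36; Layth 1/3; Tariq 1/12; Umar 1/36; Zuhair 1/36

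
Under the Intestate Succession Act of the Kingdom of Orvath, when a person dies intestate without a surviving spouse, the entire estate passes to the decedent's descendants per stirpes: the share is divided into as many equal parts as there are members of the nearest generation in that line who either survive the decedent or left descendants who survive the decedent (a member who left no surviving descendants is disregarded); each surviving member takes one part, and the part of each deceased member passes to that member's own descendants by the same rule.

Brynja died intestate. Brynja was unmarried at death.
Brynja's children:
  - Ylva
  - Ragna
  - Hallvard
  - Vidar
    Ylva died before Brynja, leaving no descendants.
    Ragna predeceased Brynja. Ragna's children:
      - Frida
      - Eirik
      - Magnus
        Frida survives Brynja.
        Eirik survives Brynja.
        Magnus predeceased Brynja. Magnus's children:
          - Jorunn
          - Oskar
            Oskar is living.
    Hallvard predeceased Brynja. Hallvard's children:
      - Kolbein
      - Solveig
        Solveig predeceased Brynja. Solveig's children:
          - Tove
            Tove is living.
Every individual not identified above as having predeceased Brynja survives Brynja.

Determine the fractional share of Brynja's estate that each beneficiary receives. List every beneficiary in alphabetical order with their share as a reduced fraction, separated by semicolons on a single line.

Eirik 1/9; Frida 1/9; Jorunn 1/18; Kolbein 1/6; Oskar 1/18; Tove 1/6; Vidar 1/3

There is no surviving spouse, so the entire estate passes to Brynja's descendants per stirpes.
Ylva left no surviving issue, so that branch lapses and is disregarded.
The estate is divided into 3 equal shares of 1/3 among Ragna, Hallvard, Vidar.
Ragna predeceased; the 1/3 allotted to Ragna's branch passes to Ragna's issue by representation.
The 1/3 is divided into 3 equal shares of 1/9 among Frida, Eirik, Magnus.
Frida is living and takes 1/9.
Eirik is living and takes 1/9.
Magnus predeceased; the 1/9 allotted to Magnus's branch passes to Magnus's issue by representation.
The 1/9 is divided into 2 equal shares of 1/18 among Jorunn, Oskar.
Jorunn is living and takes 1/18.
Oskar is living and takes 1/18.
Hallvard predeceased; the 1/3 allotted to Hallvard's branch passes to Hallvard's issue by representation.
The 1/3 is divided into 2 equal shares of 1/6 among Kolbein, Solveig.
Kolbein is living and takes 1/6.
Solveig predeceased; the 1/6 allotted to Solveig's branch passes to Solveig's issue by representation.
Tove is the sole taker at this level and receives the full 1/6.
Vidar is living and takes 1/3.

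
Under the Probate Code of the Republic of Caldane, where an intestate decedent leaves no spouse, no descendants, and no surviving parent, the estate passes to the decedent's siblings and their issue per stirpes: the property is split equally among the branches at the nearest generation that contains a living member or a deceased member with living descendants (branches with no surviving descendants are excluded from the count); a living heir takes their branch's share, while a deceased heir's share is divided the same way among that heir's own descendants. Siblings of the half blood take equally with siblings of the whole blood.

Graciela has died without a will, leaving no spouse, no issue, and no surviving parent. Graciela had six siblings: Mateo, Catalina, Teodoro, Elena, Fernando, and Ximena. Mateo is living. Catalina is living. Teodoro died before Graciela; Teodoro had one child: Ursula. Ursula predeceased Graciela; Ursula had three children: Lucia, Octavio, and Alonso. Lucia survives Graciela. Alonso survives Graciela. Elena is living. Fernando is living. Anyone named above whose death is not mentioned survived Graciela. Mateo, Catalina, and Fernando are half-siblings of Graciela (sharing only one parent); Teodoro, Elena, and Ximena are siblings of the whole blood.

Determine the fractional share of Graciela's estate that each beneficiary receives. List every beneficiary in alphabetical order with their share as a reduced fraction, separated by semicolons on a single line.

Alonso 1/18; Catalina 1/6; Elena 1/6; Fernando 1/6; Lucia 1/18; Mateo 1/6; Octavio 1/18; Ximena 1/6

No spouse, descendants, or parent survives, so the estate passes to Graciela's siblings per stirpes.
Half-blood and whole-blood siblings take equally under the stated rule.
The estate is divided into 6 equal shares of 1/6 among Mateo, Catalina, Teodoro, Elena, Fernando, Ximena.
Mateo is living and takes 1/6.
Catalina is living and takes 1/6.
Teodoro predeceased; the 1/6 allotted to Teodoro's branch passes to Teodoro's issue by representation.
Ursula's line is the sole branch at this level, so the full 1/6 passes to Ursula's issue by representation.
The 1/6 is divided into 3 equal shares of 1/18 among Lucia, Octavio, Alonso.
Lucia is living and takes 1/18.
Octavio is living and takes 1/18.
Alonso is living and takes 1/18.
Elena is living and takes 1/6.
Fernando is living and takes 1/6.
Ximena is living and takes 1/6.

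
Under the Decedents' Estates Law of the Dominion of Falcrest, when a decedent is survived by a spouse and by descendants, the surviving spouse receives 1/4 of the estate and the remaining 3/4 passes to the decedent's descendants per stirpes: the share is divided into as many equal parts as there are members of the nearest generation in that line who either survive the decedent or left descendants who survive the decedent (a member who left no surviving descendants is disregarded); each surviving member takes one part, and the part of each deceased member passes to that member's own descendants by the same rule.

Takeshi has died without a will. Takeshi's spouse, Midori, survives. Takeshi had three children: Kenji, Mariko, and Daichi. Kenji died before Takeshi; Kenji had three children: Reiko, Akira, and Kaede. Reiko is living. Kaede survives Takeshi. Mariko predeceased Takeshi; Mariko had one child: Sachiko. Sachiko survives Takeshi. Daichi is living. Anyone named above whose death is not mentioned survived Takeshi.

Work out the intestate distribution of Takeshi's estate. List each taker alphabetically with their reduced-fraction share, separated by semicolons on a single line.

Akira 1/12; Daichi 1/4; Kaede 1/12; Midori 1/4; Reiko 1/12; Sachiko 1/4

Midori, as surviving spouse, takes 1/4.
The remaining 3/4 passes to Takeshi's descendants per stirpes.
The 3/4 is divided into 3 equal shares of 1/4 among Kenji, Mariko, Daichi.
Kenji predeceased; the 1/4 allotted to Kenji's branch passes to Kenji's issue by representation.
The 1/4 is divided into 3 equal shares of 1/12 among Reiko, Akira, Kaede.
Reiko is living and takes 1/12.
Akira is living and takes 1/12.
Kaede is living and takes 1/12.
Mariko predeceased; the 1/4 allotted to Mariko's branch passes to Mariko's issue by representation.
Sachiko is the sole taker at this level and receives the full 1/4.
Daichi is living and takes 1/4.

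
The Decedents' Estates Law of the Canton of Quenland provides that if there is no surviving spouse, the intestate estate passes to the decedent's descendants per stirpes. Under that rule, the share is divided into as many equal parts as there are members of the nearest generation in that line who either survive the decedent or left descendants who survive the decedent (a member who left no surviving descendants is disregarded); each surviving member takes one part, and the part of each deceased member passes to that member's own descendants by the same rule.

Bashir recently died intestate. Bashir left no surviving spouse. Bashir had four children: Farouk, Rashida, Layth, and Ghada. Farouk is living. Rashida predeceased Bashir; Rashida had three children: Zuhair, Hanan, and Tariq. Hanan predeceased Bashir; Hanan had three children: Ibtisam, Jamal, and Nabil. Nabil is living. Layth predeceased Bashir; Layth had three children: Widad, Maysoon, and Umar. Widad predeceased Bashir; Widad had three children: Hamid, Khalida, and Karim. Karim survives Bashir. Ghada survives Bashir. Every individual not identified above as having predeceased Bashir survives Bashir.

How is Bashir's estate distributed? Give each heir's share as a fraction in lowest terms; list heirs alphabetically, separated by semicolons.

There is no surviving spouse, so the entire estate passes to Bashir's descendants per stirpes.
The estate is divided into 4 equal shares of 1/4 among Farouk, Rashida, Layth, Ghada.
Farouk is living and takes 1/4.
Rashida predeceased; the 1/4 allotted to Rashida's branch passes to Rashida's issue by representation.
The 1/4 is divided into 3 equal shares of 1/12 among Zuhair, Hanan, Tariq.
Zuhair is living and takes 1/12.
Hanan predeceased; the 1/12 allotted to Hanan's branch passes to Hanan's issue by representation.
The 1/12 is divided into 3 equal shares of 1/36 among Ibtisam, Jamal, Nabil.
Ibtisam is living and takes 1/36.
Jamal is living and takes 1/36.
Nabil is living and takes 1/36.
Tariq is living and takes 1/12.
Layth predeceased; the 1/4 allotted to Layth's branch passes to Layth's issue by representation.
The 1/4 is divided into 3 equal shares of 1/12 among Widad, Maysoon, Umar.
Widad predeceased; the 1/12 allotted to Widad's branch passes to Widad's issue by representation.
The 1/12 is divided into 3 equal shares of 1/36 among Hamid, Khalida, Karim.
Hamid is living and takes 1/36.
Khalida is living and takes 1/36.
Karim is living and takes 1/36.
Maysoon is living and takes 1/12.
Umar is living and takes 1/12.
Ghada is living and takes 1/4.

Farouk 1/4; Ghada 1/4; Hamid 1/36; Ibtisam 1/36; Jamal 1/36; Karim 1/36; Khalida 1/36; Maysoon 1/12; Nabil 1/36; Tariq 1/12; Umar 1/12; Zuhair 1/12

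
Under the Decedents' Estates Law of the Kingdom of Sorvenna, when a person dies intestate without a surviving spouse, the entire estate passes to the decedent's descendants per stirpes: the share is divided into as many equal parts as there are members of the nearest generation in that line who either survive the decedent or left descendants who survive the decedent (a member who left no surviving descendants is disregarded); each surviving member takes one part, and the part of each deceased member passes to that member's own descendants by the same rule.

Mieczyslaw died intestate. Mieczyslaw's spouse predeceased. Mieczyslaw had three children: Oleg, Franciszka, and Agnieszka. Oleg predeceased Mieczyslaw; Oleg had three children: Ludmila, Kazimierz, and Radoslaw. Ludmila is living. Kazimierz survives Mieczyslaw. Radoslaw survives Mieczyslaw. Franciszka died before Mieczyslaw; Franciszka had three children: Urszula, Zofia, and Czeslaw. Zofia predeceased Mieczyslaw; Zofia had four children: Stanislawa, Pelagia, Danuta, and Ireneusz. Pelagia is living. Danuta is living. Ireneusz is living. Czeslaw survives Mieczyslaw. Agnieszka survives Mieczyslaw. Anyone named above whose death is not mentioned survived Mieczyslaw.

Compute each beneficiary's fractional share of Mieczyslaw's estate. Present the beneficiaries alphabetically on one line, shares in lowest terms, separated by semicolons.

There is no surviving spouse, so the entire estate passes to Mieczyslaw's descendants per stirpes.
The estate is divided into 3 equal shares of 1/3 among Oleg, Franciszka, Agnieszka.
Oleg predeceased; the 1/3 allotted to Oleg's branch passes to Oleg's issue by representation.
The 1/3 is divided into 3 equal shares of 1/9 among Ludmila, Kazimierz, Radoslaw.
Ludmila is living and takes 1/9.
Kazimierz is living and takes 1/9.
Radoslaw is living and takes 1/9.
Franciszka predeceased; the 1/3 allotted to Franciszka's branch passes to Franciszka's issue by representation.
The 1/3 is divided into 3 equal shares of 1/9 among Urszula, Zofia, Czeslaw.
Urszula is living and takes 1/9.
Zofia predeceased; the 1/9 allotted to Zofia's branch passes to Zofia's issue by representation.
The 1/9 is divided into 4 equal shares of 1/36 among Stanislawa, Pelagia, Danuta, Ireneusz.
Stanislawa is living and takes 1/36.
Pelagia is living and takes 1/36.
Danuta is living and takes 1/36.
Ireneusz is living and takes 1/36.
Czeslaw is living and takes 1/9.
Agnieszka is living and takes 1/3.

Agnieszka 1/3; Czeslaw 1/9; Danuta 1/36; Ireneusz 1/36; Kazimierz 1/9; Ludmila 1/9; Pelagia 1/36; Radoslaw 1/9; Stanislawa 1/36; Urszula 1/9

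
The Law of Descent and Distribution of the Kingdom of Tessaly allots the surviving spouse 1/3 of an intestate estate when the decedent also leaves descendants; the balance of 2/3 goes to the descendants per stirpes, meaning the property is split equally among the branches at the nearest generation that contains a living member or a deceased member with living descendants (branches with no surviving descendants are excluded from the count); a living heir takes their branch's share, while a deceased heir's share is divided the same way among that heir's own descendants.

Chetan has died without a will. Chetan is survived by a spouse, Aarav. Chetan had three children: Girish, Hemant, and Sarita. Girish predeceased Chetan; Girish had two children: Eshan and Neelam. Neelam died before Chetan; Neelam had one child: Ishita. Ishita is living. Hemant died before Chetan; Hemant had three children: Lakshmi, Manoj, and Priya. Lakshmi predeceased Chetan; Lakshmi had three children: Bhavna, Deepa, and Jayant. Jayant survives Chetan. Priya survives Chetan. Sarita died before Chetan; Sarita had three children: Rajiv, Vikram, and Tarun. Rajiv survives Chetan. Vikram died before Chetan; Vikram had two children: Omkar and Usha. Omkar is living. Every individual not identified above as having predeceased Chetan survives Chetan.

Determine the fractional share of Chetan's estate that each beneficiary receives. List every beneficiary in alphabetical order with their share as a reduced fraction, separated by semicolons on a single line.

Aarav, as surviving spouse, takes 1/3.
The remaining 2/3 passes to Chetan's descendants per stirpes.
The 2/3 is divided into 3 equal shares of 2/9 among Girish, Hemant, Sarita.
Girish predeceased; the 2/9 allotted to Girish's branch passes to Girish's issue by representation.
The 2/9 is divided into 2 equal shares of 1/9 among Eshan, Neelam.
Eshan is living and takes 1/9.
Neelam predeceased; the 1/9 allotted to Neelam's branch passes to Neelam's issue by representation.
Ishita is the sole taker at this level and receives the full 1/9.
Hemant predeceased; the 2/9 allotted to Hemant's branch passes to Hemant's issue by representation.
The 2/9 is divided into 3 equal shares of 2/27 among Lakshmi, Manoj, Priya.
Lakshmi predeceased; the 2/27 allotted to Lakshmi's branch passes to Lakshmi's issue by representation.
The 2/27 is divided into 3 equal shares of 2/81 among Bhavna, Deepa, Jayant.
Bhavna is living and takes 2/81.
Deepa is living and takes 2/81.
Jayant is living and takes 2/81.
Manoj is living and takes 2/27.
Priya is living and takes 2/27.
Sarita predeceased; the 2/9 allotted to Sarita's branch passes to Sarita's issue by representation.
The 2/9 is divided into 3 equal shares of 2/27 among Rajiv, Vikram, Tarun.
Rajiv is living and takes 2/27.
Vikram predeceased; the 2/27 allotted to Vikram's branch passes to Vikram's issue by representation.
The 2/27 is divided into 2 equal shares of 1/27 among Omkar, Usha.
Omkar is living and takes 1/27.
Usha is living and takes 1/27.
Tarun is living and takes 2/27.

Aarav 1/3; Bhavna 2/81; Deepa 2/81; Eshan 1/9; Ishita 1/9; Jayant 2/81; Manoj 2/27; Omkar 1/27; Priya 2/27; Rajiv 2/27; Tarun 2/27; Usha 1/27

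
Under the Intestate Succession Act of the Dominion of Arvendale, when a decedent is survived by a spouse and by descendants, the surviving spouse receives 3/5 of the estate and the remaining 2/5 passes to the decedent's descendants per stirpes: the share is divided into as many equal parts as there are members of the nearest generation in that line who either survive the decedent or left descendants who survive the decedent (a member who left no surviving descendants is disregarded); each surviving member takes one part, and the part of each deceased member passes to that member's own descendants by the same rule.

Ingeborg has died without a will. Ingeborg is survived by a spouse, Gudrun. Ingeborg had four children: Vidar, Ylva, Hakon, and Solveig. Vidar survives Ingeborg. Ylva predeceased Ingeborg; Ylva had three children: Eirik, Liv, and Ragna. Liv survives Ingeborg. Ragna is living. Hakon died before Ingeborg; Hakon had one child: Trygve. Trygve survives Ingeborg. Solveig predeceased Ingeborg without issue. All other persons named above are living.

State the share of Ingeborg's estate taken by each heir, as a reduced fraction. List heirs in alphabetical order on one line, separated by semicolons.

Eirik 2/45; Gudrun 3/5; Liv 2/45; Ragna 2/45; Trygve 2/15; Vidar 2/15

Gudrun, as surviving spouse, takes 3/5.
The remaining 2/5 passes to Ingeborg's descendants per stirpes.
Solveig left no surviving issue, so that branch lapses and is disregarded.
The 2/5 is divided into 3 equal shares of 2/15 among Vidar, Ylva, Hakon.
Vidar is living and takes 2/15.
Ylva predeceased; the 2/15 allotted to Ylva's branch passes to Ylva's issue by representation.
The 2/15 is divided into 3 equal shares of 2/45 among Eirik, Liv, Ragna.
Eirik is living and takes 2/45.
Liv is living and takes 2/45.
Ragna is living and takes 2/45.
Hakon predeceased; the 2/15 allotted to Hakon's branch passes to Hakon's issue by representation.
Trygve is the sole taker at this level and receives the full 2/15.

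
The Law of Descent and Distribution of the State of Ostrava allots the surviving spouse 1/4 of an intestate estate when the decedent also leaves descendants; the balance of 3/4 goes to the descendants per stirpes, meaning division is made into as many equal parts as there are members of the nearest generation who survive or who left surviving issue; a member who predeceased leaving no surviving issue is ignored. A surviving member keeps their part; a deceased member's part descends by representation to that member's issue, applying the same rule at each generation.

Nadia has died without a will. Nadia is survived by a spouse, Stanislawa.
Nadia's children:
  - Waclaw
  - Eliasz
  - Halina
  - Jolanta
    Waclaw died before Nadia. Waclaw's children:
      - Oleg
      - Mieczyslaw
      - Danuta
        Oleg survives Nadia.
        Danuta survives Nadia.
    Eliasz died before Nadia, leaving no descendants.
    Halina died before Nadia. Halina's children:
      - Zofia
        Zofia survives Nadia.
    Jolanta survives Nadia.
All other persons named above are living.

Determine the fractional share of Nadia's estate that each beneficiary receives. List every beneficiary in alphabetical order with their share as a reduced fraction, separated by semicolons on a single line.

Danuta 1/12; Jolanta 1/4; Mieczyslaw 1/12; Oleg 1/12; Stanislawa 1/4; Zofia 1/4

Stanislawa, as surviving spouse, takes 1/4.
The remaining 3/4 passes to Nadia's descendants per stirpes.
Eliasz left no surviving issue, so that branch lapses and is disregarded.
The 3/4 is divided into 3 equal shares of 1/4 among Waclaw, Halina, Jolanta.
Waclaw predeceased; the 1/4 allotted to Waclaw's branch passes to Waclaw's issue by representation.
The 1/4 is divided into 3 equal shares of 1/12 among Oleg, Mieczyslaw, Danuta.
Oleg is living and takes 1/12.
Mieczyslaw is living and takes 1/12.
Danuta is living and takes 1/12.
Halina predeceased; the 1/4 allotted to Halina's branch passes to Halina's issue by representation.
Zofia is the sole taker at this level and receives the full 1/4.
Jolanta is living and takes 1/4.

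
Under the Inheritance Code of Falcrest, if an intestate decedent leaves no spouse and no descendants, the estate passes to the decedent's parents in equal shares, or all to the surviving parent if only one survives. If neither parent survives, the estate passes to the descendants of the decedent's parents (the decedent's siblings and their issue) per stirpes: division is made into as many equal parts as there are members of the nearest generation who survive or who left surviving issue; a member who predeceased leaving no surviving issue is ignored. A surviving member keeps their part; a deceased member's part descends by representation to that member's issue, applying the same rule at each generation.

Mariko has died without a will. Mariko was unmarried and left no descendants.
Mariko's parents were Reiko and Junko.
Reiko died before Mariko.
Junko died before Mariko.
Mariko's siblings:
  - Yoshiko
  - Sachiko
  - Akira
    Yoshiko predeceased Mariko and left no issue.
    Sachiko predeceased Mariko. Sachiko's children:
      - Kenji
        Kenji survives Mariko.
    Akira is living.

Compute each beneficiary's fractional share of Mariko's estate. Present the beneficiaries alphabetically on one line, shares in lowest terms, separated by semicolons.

Akira 1/2; Kenji 1/2

Neither parent survives and there are no descendants, so the estate passes to Mariko's siblings and their issue per stirpes.
Yoshiko left no surviving issue, so that branch lapses and is disregarded.
The estate is divided into 2 equal shares of 1/2 among Sachiko, Akira.
Sachiko predeceased; the 1/2 allotted to Sachiko's branch passes to Sachiko's issue by representation.
Kenji is the sole taker at this level and receives the full 1/2.
Akira is living and takes 1/2.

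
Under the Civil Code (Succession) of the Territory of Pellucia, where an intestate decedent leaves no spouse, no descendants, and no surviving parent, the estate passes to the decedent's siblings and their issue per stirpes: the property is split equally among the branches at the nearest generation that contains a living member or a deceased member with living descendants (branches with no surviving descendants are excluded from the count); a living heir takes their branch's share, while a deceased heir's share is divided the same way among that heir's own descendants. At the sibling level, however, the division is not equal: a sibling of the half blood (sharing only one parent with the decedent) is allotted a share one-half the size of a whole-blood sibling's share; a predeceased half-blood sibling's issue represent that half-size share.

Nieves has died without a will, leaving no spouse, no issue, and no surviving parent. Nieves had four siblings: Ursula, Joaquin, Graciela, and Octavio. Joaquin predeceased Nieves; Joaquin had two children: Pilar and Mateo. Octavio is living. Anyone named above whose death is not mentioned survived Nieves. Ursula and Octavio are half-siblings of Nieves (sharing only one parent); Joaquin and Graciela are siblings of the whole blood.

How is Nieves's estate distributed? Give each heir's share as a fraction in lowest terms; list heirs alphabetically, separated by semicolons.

No spouse, descendants, or parent survives, so the estate passes to Nieves's siblings per stirpes.
Half-blood siblings count for one-half the weight of whole-blood siblings at the initial division.
Dividing 1 in proportion to weights (total weight 3): Ursula (weight 1/2) → 1/6; Joaquin (weight 1) → 1/3; Graciela (weight 1) → 1/3; Octavio (weight 1/2) → 1/6.
Ursula is living and takes 1/6.
Joaquin predeceased; the 1/3 allotted to Joaquin's branch passes to Joaquin's issue by representation.
The 1/3 is divided into 2 equal shares of 1/6 among Pilar, Mateo.
Pilar is living and takes 1/6.
Mateo is living and takes 1/6.
Graciela is living and takes 1/3.
Octavio is living and takes 1/6.

Graciela 1/3; Mateo 1/6; Octavio 1/6; Pilar 1/6; Ursula 1/6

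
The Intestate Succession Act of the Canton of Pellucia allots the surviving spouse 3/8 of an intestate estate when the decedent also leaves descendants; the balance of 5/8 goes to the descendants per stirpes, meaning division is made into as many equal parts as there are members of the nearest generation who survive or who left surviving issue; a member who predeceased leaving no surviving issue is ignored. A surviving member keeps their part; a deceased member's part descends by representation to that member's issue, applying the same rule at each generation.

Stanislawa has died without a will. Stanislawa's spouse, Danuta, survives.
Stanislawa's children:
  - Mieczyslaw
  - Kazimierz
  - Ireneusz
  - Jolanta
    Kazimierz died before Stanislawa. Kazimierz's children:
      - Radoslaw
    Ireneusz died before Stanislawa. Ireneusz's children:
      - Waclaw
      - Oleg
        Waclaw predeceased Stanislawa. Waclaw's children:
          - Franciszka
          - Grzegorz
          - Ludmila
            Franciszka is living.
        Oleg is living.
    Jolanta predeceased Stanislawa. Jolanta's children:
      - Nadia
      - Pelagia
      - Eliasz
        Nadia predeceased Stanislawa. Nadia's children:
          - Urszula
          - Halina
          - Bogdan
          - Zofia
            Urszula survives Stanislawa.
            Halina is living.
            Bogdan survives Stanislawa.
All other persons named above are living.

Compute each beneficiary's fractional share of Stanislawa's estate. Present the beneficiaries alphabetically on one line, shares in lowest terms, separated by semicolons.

Bogdan 5/384; Danuta 3/8; Eliasz 5/96; Franciszka 5/192; Grzegorz 5/192; Halina 5/384; Ludmila 5/192; Mieczyslaw 5/32; Oleg 5/64; Pelagia 5/96; Radoslaw 5/32; Urszula 5/384; Zofia 5/384

Danuta, as surviving spouse, takes 3/8.
The remaining 5/8 passes to Stanislawa's descendants per stirpes.
The 5/8 is divided into 4 equal shares of 5/32 among Mieczyslaw, Kazimierz, Ireneusz, Jolanta.
Mieczyslaw is living and takes 5/32.
Kazimierz predeceased; the 5/32 allotted to Kazimierz's branch passes to Kazimierz's issue by representation.
Radoslaw is the sole taker at this level and receives the full 5/32.
Ireneusz predeceased; the 5/32 allotted to Ireneusz's branch passes to Ireneusz's issue by representation.
The 5/32 is divided into 2 equal shares of 5/64 among Waclaw, Oleg.
Waclaw predeceased; the 5/64 allotted to Waclaw's branch passes to Waclaw's issue by representation.
The 5/64 is divided into 3 equal shares of 5/192 among Franciszka, Grzegorz, Ludmila.
Franciszka is living and takes 5/192.
Grzegorz is living and takes 5/192.
Ludmila is living and takes 5/192.
Oleg is living and takes 5/64.
Jolanta predeceased; the 5/32 allotted to Jolanta's branch passes to Jolanta's issue by representation.
The 5/32 is divided into 3 equal shares of 5/96 among Nadia, Pelagia, Eliasz.
Nadia predeceased; the 5/96 allotted to Nadia's branch passes to Nadia's issue by representation.
The 5/96 is divided into 4 equal shares of 5/384 among Urszula, Halina, Bogdan, Zofia.
Urszula is living and takes 5/384.
Halina is living and takes 5/384.
Bogdan is living and takes 5/384.
Zofia is living and takes 5/384.
Pelagia is living and takes 5/96.
Eliasz is living and takes 5/96.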